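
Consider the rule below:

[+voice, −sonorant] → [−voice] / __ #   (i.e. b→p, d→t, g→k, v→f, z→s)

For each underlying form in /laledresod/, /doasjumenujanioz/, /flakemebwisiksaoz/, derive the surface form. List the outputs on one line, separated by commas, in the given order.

/laledresod/: /d/ is a voiced obstruent in word-final position, so it devoices to [t]. → [laledresot].
/doasjumenujanioz/: /z/ is a voiced obstruent in word-final position, so it devoices to [s]. → [doasjumenujanios].
/flakemebwisiksaoz/: /z/ is a voiced obstruent in word-final position, so it devoices to [s]. → [flakemebwisiksaos].

laledresot, doasjumenujanios, flakemebwisiksaos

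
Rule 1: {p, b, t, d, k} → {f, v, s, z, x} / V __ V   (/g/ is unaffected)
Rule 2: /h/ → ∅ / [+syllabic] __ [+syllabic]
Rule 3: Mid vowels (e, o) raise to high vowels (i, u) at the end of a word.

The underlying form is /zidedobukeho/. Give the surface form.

Rule 1 (intervocalic spirantization): /d/ is a stop between vowels /i/ and /e/, so it spirantizes to the fricative [z]. /d/ is a stop between vowels /e/ and /o/, so it spirantizes to the fricative [z]. /b/ is a stop between vowels /o/ and /u/, so it spirantizes to the fricative [v]. /k/ is a stop between vowels /u/ and /e/, so it spirantizes to the fricative [x]. /zidedobukeho/ → zizezovuxeho.
Rule 2 (intervocalic h-deletion): /h/ occurs between vowels /e/ and /o/, so it deletes. /zizezovuxeho/ → zizezovuxeo.
Rule 3 (final vowel raising): /o/ is a mid vowel in word-final position, so it raises to [u]. /zizezovuxeo/ → zizezovuxeu.

zizezovuxeu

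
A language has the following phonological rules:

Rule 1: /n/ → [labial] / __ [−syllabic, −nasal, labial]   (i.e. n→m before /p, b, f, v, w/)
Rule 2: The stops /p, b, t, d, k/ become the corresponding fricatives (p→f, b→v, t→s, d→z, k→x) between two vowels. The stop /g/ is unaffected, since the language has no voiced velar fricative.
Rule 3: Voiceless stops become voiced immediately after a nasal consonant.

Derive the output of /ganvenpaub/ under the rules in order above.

gamvembaub

Rule 1 (nasal place assimilation): /n/ precedes the labial consonant /v/, so it assimilates in place to [m]. /n/ precedes the labial consonant /p/, so it assimilates in place to [m]. /ganvenpaub/ → gamvempaub.
Rule 2 (intervocalic spirantization): no segment meets the environment; /gamvempaub/ is unchanged.
Rule 3 (post-nasal voicing): /p/ is a voiceless stop immediately after the nasal /m/, so it voices to [b]. /gamvempaub/ → gamvembaub.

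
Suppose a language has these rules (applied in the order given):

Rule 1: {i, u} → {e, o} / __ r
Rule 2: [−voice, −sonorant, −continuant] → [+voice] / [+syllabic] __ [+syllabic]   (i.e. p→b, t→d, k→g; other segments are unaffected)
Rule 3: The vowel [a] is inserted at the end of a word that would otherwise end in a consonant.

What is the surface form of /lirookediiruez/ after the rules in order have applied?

Rule 1 (pre-rhotic lowering): /i/ is a high vowel immediately before /r/, so it lowers to [e]. /i/ is a high vowel immediately before /r/, so it lowers to [e]. /lirookediiruez/ → lerookedieruez.
Rule 2 (intervocalic voicing): /k/ is a voiceless stop between vowels /o/ and /e/, so it voices to [g]. /lerookedieruez/ → leroogedieruez.
Rule 3 (final a-epenthesis): the form ends in the consonant /z/, so [a] is inserted word-finally. /leroogedieruez/ → leroogedierueza.

leroogedierueza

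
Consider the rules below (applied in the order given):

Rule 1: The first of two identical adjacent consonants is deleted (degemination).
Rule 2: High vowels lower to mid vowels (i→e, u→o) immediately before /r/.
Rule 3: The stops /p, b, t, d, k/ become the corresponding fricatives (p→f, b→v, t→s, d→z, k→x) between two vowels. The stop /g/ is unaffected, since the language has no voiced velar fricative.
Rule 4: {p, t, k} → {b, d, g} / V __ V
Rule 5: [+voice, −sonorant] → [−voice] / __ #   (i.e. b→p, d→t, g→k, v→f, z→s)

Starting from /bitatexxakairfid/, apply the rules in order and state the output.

Rule 1 (degemination): /xx/ is a geminate; the first /x/ deletes. /bitatexxakairfid/ → bitatexakairfid.
Rule 2 (pre-rhotic lowering): /i/ is a high vowel immediately before /r/, so it lowers to [e]. /bitatexakairfid/ → bitatexakaerfid.
Rule 3 (intervocalic spirantization): /t/ is a stop between vowels /i/ and /a/, so it spirantizes to the fricative [s]. /t/ is a stop between vowels /a/ and /e/, so it spirantizes to the fricative [s]. /k/ is a stop between vowels /a/ and /a/, so it spirantizes to the fricative [x]. /bitatexakaerfid/ → bisasexaxaerfid.
Rule 4 (intervocalic voicing): no segment meets the environment; /bisasexaxaerfid/ is unchanged.
Rule 5 (final devoicing): /d/ is a voiced obstruent in word-final position, so it devoices to [t]. /bisasexaxaerfid/ → bisasexaxaerfit.

bisasexaxaerfit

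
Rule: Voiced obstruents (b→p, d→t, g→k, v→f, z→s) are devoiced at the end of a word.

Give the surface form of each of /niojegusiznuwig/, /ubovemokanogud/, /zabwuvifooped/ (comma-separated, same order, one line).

niojegusiznuwik, ubovemokanogut, zabwuvifoopet

/niojegusiznuwig/: /g/ is a voiced obstruent in word-final position, so it devoices to [k]. → [niojegusiznuwik].
/ubovemokanogud/: /d/ is a voiced obstruent in word-final position, so it devoices to [t]. → [ubovemokanogut].
/zabwuvifooped/: /d/ is a voiced obstruent in word-final position, so it devoices to [t]. → [zabwuvifoopet].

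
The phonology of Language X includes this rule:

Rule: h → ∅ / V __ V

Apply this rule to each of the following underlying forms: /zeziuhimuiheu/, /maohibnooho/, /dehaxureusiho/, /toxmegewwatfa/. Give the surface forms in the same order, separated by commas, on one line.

zeziuimuieu, maoibnooo, deaxureusio, toxmegewwatfa

/zeziuhimuiheu/: /h/ occurs between vowels /u/ and /i/, so it deletes. /h/ occurs between vowels /i/ and /e/, so it deletes. → [zeziuimuieu].
/maohibnooho/: /h/ occurs between vowels /o/ and /i/, so it deletes. /h/ occurs between vowels /o/ and /o/, so it deletes. → [maoibnooo].
/dehaxureusiho/: /h/ occurs between vowels /e/ and /a/, so it deletes. /h/ occurs between vowels /i/ and /o/, so it deletes. → [deaxureusio].
/toxmegewwatfa/: the rule's environment is not met; surfaces unchanged as [toxmegewwatfa].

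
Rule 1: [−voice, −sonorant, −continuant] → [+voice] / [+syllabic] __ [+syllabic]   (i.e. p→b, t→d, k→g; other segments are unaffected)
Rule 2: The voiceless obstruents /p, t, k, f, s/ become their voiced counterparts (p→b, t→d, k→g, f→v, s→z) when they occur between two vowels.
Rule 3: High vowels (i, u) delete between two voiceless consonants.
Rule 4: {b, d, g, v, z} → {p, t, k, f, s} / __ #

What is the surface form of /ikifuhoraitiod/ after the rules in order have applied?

igivuhoraidiot

Rule 1 (intervocalic voicing): /k/ is a voiceless stop between vowels /i/ and /i/, so it voices to [g]. /t/ is a voiceless stop between vowels /i/ and /i/, so it voices to [d]. /ikifuhoraitiod/ → igifuhoraidiod.
Rule 2 (intervocalic voicing): /f/ is a voiceless obstruent between vowels /i/ and /u/, so it voices to [v]. /igifuhoraidiod/ → igivuhoraidiod.
Rule 3 (high vowel syncope): no segment meets the environment; /igivuhoraidiod/ is unchanged.
Rule 4 (final devoicing): /d/ is a voiced obstruent in word-final position, so it devoices to [t]. /igivuhoraidiod/ → igivuhoraidiot.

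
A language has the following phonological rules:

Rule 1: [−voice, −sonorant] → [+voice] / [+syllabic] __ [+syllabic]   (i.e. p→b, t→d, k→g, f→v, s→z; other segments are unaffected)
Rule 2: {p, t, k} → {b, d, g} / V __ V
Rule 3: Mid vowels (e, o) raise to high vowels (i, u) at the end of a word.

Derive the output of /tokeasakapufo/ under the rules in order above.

Rule 1 (intervocalic voicing): /k/ is a voiceless obstruent between vowels /o/ and /e/, so it voices to [g]. /s/ is a voiceless obstruent between vowels /a/ and /a/, so it voices to [z]. /k/ is a voiceless obstruent between vowels /a/ and /a/, so it voices to [g]. /p/ is a voiceless obstruent between vowels /a/ and /u/, so it voices to [b]. /f/ is a voiceless obstruent between vowels /u/ and /o/, so it voices to [v]. /tokeasakapufo/ → togeazagabuvo.
Rule 2 (intervocalic voicing): no segment meets the environment; /togeazagabuvo/ is unchanged.
Rule 3 (final vowel raising): /o/ is a mid vowel in word-final position, so it raises to [u]. /togeazagabuvo/ → togeazagabuvu.

togeazagabuvu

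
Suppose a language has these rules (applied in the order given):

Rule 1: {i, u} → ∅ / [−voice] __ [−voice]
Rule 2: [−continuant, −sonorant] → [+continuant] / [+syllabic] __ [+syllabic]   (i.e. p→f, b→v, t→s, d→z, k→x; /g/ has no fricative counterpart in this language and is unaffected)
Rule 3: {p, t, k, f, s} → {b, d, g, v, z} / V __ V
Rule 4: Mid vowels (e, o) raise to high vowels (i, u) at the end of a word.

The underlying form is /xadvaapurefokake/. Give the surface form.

Rule 1 (high vowel syncope): no segment meets the environment; /xadvaapurefokake/ is unchanged.
Rule 2 (intervocalic spirantization): /p/ is a stop between vowels /a/ and /u/, so it spirantizes to the fricative [f]. /k/ is a stop between vowels /o/ and /a/, so it spirantizes to the fricative [x]. /k/ is a stop between vowels /a/ and /e/, so it spirantizes to the fricative [x]. /xadvaapurefokake/ → xadvaafurefoxaxe.
Rule 3 (intervocalic voicing): /f/ is a voiceless obstruent between vowels /a/ and /u/, so it voices to [v]. /f/ is a voiceless obstruent between vowels /e/ and /o/, so it voices to [v]. /xadvaafurefoxaxe/ → xadvaavurevoxaxe.
Rule 4 (final vowel raising): /e/ is a mid vowel in word-final position, so it raises to [i]. /xadvaavurevoxaxe/ → xadvaavurevoxaxi.

xadvaavurevoxaxi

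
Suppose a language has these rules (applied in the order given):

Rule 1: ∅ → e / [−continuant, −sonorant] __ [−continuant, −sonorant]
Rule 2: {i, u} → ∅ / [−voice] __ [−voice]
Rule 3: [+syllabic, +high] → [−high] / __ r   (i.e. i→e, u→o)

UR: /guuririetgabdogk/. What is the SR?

guorerietegabedogek

Rule 1 (stop-cluster e-epenthesis): /t/ and /g/ form a stop–stop cluster, so [e] is inserted between them. /b/ and /d/ form a stop–stop cluster, so [e] is inserted between them. /g/ and /k/ form a stop–stop cluster, so [e] is inserted between them. /guuririetgabdogk/ → guuririetegabedogek.
Rule 2 (high vowel syncope): no segment meets the environment; /guuririetegabedogek/ is unchanged.
Rule 3 (pre-rhotic lowering): /u/ is a high vowel immediately before /r/, so it lowers to [o]. /i/ is a high vowel immediately before /r/, so it lowers to [e]. /guuririetegabedogek/ → guorerietegabedogek.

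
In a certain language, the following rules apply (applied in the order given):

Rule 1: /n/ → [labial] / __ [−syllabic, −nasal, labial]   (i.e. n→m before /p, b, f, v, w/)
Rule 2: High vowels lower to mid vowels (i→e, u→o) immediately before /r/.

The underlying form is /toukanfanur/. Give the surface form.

toukamfanor

Rule 1 (nasal place assimilation): /n/ precedes the labial consonant /f/, so it assimilates in place to [m]. /toukanfanur/ → toukamfanur.
Rule 2 (pre-rhotic lowering): /u/ is a high vowel immediately before /r/, so it lowers to [o]. /toukamfanur/ → toukamfanor.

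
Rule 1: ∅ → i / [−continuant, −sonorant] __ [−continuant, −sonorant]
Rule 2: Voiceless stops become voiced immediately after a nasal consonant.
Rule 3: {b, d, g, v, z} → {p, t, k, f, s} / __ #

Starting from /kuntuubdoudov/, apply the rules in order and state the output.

kunduubidoudof

Rule 1 (stop-cluster i-epenthesis): /b/ and /d/ form a stop–stop cluster, so [i] is inserted between them. /kuntuubdoudov/ → kuntuubidoudov.
Rule 2 (post-nasal voicing): /t/ is a voiceless stop immediately after the nasal /n/, so it voices to [d]. /kuntuubidoudov/ → kunduubidoudov.
Rule 3 (final devoicing): /v/ is a voiced obstruent in word-final position, so it devoices to [f]. /kunduubidoudov/ → kunduubidoudof.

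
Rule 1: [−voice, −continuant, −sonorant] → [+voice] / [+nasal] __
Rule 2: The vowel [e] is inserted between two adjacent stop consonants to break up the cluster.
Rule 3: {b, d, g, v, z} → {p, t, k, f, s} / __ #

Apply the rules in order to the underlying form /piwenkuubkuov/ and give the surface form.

piwenguubekuof

Rule 1 (post-nasal voicing): /k/ is a voiceless stop immediately after the nasal /n/, so it voices to [g]. /piwenkuubkuov/ → piwenguubkuov.
Rule 2 (stop-cluster e-epenthesis): /b/ and /k/ form a stop–stop cluster, so [e] is inserted between them. /piwenguubkuov/ → piwenguubekuov.
Rule 3 (final devoicing): /v/ is a voiced obstruent in word-final position, so it devoices to [f]. /piwenguubekuov/ → piwenguubekuof.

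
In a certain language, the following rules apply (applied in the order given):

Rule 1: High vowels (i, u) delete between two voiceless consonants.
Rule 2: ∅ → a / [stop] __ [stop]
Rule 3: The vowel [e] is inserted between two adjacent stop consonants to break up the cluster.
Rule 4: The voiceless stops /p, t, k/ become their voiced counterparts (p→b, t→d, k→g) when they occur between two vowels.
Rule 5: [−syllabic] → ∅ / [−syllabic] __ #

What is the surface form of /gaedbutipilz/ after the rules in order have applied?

gaedabudabil

Rule 1 (high vowel syncope): /i/ is a high vowel flanked by voiceless consonants /t/ and /p/, so it deletes. /gaedbutipilz/ → gaedbutpilz.
Rule 2 (stop-cluster a-epenthesis): /d/ and /b/ form a stop–stop cluster, so [a] is inserted between them. /t/ and /p/ form a stop–stop cluster, so [a] is inserted between them. /gaedbutpilz/ → gaedabutapilz.
Rule 3 (stop-cluster e-epenthesis): no segment meets the environment; /gaedabutapilz/ is unchanged.
Rule 4 (intervocalic voicing): /t/ is a voiceless stop between vowels /u/ and /a/, so it voices to [d]. /p/ is a voiceless stop between vowels /a/ and /i/, so it voices to [b]. /gaedabutapilz/ → gaedabudabilz.
Rule 5 (final cluster simplification): /z/ is the second consonant of a word-final cluster /lz/, so it deletes. /gaedabudabilz/ → gaedabudabil.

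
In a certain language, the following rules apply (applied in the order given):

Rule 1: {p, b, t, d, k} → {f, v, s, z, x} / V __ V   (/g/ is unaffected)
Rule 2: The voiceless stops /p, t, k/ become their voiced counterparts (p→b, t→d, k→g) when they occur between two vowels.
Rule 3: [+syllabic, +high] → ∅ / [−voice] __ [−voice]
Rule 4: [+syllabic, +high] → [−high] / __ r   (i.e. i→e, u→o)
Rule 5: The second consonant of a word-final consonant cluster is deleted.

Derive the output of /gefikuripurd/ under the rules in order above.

Rule 1 (intervocalic spirantization): /k/ is a stop between vowels /i/ and /u/, so it spirantizes to the fricative [x]. /p/ is a stop between vowels /i/ and /u/, so it spirantizes to the fricative [f]. /gefikuripurd/ → gefixurifurd.
Rule 2 (intervocalic voicing): no segment meets the environment; /gefixurifurd/ is unchanged.
Rule 3 (high vowel syncope): /i/ is a high vowel flanked by voiceless consonants /f/ and /x/, so it deletes. /gefixurifurd/ → gefxurifurd.
Rule 4 (pre-rhotic lowering): /u/ is a high vowel immediately before /r/, so it lowers to [o]. /u/ is a high vowel immediately before /r/, so it lowers to [o]. /gefxurifurd/ → gefxoriford.
Rule 5 (final cluster simplification): /d/ is the second consonant of a word-final cluster /rd/, so it deletes. /gefxoriford/ → gefxorifor.

gefxorifor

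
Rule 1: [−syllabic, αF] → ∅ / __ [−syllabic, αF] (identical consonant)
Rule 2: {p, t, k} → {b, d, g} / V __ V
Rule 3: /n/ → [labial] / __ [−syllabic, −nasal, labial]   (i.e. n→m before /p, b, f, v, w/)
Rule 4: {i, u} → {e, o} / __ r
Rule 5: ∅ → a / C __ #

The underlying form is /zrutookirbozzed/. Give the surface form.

Rule 1 (degemination): /zz/ is a geminate; the first /z/ deletes. /zrutookirbozzed/ → zrutookirbozed.
Rule 2 (intervocalic voicing): /t/ is a voiceless stop between vowels /u/ and /o/, so it voices to [d]. /k/ is a voiceless stop between vowels /o/ and /i/, so it voices to [g]. /zrutookirbozed/ → zrudoogirbozed.
Rule 3 (nasal place assimilation): no segment meets the environment; /zrudoogirbozed/ is unchanged.
Rule 4 (pre-rhotic lowering): /i/ is a high vowel immediately before /r/, so it lowers to [e]. /zrudoogirbozed/ → zrudoogerbozed.
Rule 5 (final a-epenthesis): the form ends in the consonant /d/, so [a] is inserted word-finally. /zrudoogerbozed/ → zrudoogerbozeda.

zrudoogerbozeda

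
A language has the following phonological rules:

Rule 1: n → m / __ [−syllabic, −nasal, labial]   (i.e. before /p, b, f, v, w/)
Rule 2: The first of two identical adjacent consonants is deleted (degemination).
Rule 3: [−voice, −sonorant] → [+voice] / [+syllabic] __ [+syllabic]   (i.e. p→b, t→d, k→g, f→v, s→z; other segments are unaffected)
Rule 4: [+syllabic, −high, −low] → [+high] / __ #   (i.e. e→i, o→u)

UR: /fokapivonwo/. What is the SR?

fogabivomwu

Rule 1 (nasal place assimilation): /n/ precedes the labial consonant /w/, so it assimilates in place to [m]. /fokapivonwo/ → fokapivomwo.
Rule 2 (degemination): no segment meets the environment; /fokapivomwo/ is unchanged.
Rule 3 (intervocalic voicing): /k/ is a voiceless obstruent between vowels /o/ and /a/, so it voices to [g]. /p/ is a voiceless obstruent between vowels /a/ and /i/, so it voices to [b]. /fokapivomwo/ → fogabivomwo.
Rule 4 (final vowel raising): /o/ is a mid vowel in word-final position, so it raises to [u]. /fogabivomwo/ → fogabivomwu.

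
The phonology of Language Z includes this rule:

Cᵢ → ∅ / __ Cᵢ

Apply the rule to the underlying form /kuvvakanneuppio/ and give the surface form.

/vv/ is a geminate; the first /v/ deletes.
/nn/ is a geminate; the first /n/ deletes.
/pp/ is a geminate; the first /p/ deletes.
The other instances of /k/, /v/, /n/, /p/ do not occur in the required environment and remain unchanged.
Surface form: [kuvakaneupio].

kuvakaneupio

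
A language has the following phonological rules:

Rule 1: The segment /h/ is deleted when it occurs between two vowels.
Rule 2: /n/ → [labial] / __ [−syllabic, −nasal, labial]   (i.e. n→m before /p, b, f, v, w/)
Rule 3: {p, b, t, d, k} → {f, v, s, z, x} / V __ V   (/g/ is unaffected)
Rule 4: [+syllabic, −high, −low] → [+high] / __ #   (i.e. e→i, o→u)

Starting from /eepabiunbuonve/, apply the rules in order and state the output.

Rule 1 (intervocalic h-deletion): no segment meets the environment; /eepabiunbuonve/ is unchanged.
Rule 2 (nasal place assimilation): /n/ precedes the labial consonant /b/, so it assimilates in place to [m]. /n/ precedes the labial consonant /v/, so it assimilates in place to [m]. /eepabiunbuonve/ → eepabiumbuomve.
Rule 3 (intervocalic spirantization): /p/ is a stop between vowels /e/ and /a/, so it spirantizes to the fricative [f]. /b/ is a stop between vowels /a/ and /i/, so it spirantizes to the fricative [v]. /eepabiumbuomve/ → eefaviumbuomve.
Rule 4 (final vowel raising): /e/ is a mid vowel in word-final position, so it raises to [i]. /eefaviumbuomve/ → eefaviumbuomvi.

eefaviumbuomvi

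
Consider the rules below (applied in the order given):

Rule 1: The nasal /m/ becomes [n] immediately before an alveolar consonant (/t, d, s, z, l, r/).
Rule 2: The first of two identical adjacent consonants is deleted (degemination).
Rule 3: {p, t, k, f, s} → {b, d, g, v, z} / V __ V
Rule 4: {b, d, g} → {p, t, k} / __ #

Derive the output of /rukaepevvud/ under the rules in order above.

Rule 1 (nasal place assimilation): no segment meets the environment; /rukaepevvud/ is unchanged.
Rule 2 (degemination): /vv/ is a geminate; the first /v/ deletes. /rukaepevvud/ → rukaepevud.
Rule 3 (intervocalic voicing): /k/ is a voiceless obstruent between vowels /u/ and /a/, so it voices to [g]. /p/ is a voiceless obstruent between vowels /e/ and /e/, so it voices to [b]. /rukaepevud/ → rugaebevud.
Rule 4 (final devoicing): /d/ is a voiced stop in word-final position, so it devoices to [t]. /rugaebevud/ → rugaebevut.

rugaebevut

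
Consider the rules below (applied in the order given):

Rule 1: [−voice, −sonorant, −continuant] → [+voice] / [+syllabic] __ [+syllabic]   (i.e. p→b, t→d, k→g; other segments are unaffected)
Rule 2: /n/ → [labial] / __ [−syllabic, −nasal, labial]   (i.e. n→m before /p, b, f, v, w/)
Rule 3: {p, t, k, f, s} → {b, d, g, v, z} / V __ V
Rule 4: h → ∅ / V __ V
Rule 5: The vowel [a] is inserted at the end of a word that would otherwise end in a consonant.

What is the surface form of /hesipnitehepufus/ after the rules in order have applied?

hezipnideebuvusa

Rule 1 (intervocalic voicing): /t/ is a voiceless stop between vowels /i/ and /e/, so it voices to [d]. /p/ is a voiceless stop between vowels /e/ and /u/, so it voices to [b]. /hesipnitehepufus/ → hesipnidehebufus.
Rule 2 (nasal place assimilation): no segment meets the environment; /hesipnidehebufus/ is unchanged.
Rule 3 (intervocalic voicing): /s/ is a voiceless obstruent between vowels /e/ and /i/, so it voices to [z]. /f/ is a voiceless obstruent between vowels /u/ and /u/, so it voices to [v]. /hesipnidehebufus/ → hezipnidehebuvus.
Rule 4 (intervocalic h-deletion): /h/ occurs between vowels /e/ and /e/, so it deletes. /hezipnidehebuvus/ → hezipnideebuvus.
Rule 5 (final a-epenthesis): the form ends in the consonant /s/, so [a] is inserted word-finally. /hezipnideebuvus/ → hezipnideebuvusa.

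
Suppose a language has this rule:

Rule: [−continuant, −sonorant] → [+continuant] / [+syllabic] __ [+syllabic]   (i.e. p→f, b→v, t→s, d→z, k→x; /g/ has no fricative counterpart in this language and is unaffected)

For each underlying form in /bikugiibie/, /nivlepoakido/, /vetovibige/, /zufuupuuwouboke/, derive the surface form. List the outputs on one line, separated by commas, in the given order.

bixugiivie, nivlefoaxizo, vesovivige, zufuufuuwouvoxe

/bikugiibie/: /k/ is a stop between vowels /i/ and /u/, so it spirantizes to the fricative [x]. /b/ is a stop between vowels /i/ and /i/, so it spirantizes to the fricative [v]. → [bixugiivie].
/nivlepoakido/: /p/ is a stop between vowels /e/ and /o/, so it spirantizes to the fricative [f]. /k/ is a stop between vowels /a/ and /i/, so it spirantizes to the fricative [x]. /d/ is a stop between vowels /i/ and /o/, so it spirantizes to the fricative [z]. → [nivlefoaxizo].
/vetovibige/: /t/ is a stop between vowels /e/ and /o/, so it spirantizes to the fricative [s]. /b/ is a stop between vowels /i/ and /i/, so it spirantizes to the fricative [v]. → [vesovivige].
/zufuupuuwouboke/: /p/ is a stop between vowels /u/ and /u/, so it spirantizes to the fricative [f]. /b/ is a stop between vowels /u/ and /o/, so it spirantizes to the fricative [v]. /k/ is a stop between vowels /o/ and /e/, so it spirantizes to the fricative [x]. → [zufuufuuwouvoxe].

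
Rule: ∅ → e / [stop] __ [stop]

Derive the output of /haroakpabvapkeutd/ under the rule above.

/k/ and /p/ form a stop–stop cluster, so [e] is inserted between them.
/p/ and /k/ form a stop–stop cluster, so [e] is inserted between them.
/t/ and /d/ form a stop–stop cluster, so [e] is inserted between them.
Surface form: [haroakepabvapekeuted].

haroakepabvapekeuted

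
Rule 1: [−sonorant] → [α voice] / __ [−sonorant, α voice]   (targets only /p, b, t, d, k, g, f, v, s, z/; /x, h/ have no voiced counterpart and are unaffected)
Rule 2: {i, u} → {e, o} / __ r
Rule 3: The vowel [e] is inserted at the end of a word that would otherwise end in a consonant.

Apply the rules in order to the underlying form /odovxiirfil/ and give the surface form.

Rule 1 (regressive voicing assimilation): /v/ precedes the voiceless obstruent /x/, so it devoices to [f] by assimilation. /odovxiirfil/ → odofxiirfil.
Rule 2 (pre-rhotic lowering): /i/ is a high vowel immediately before /r/, so it lowers to [e]. /odofxiirfil/ → odofxierfil.
Rule 3 (final e-epenthesis): the form ends in the consonant /l/, so [e] is inserted word-finally. /odofxierfil/ → odofxierfile.

odofxierfile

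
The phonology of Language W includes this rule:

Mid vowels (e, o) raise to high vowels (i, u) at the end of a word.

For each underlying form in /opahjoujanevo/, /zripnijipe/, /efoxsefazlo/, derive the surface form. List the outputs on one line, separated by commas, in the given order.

/opahjoujanevo/: /o/ is a mid vowel in word-final position, so it raises to [u]. → [opahjoujanevu].
/zripnijipe/: /e/ is a mid vowel in word-final position, so it raises to [i]. → [zripnijipi].
/efoxsefazlo/: /o/ is a mid vowel in word-final position, so it raises to [u]. → [efoxsefazlu].

opahjoujanevu, zripnijipi, efoxsefazlu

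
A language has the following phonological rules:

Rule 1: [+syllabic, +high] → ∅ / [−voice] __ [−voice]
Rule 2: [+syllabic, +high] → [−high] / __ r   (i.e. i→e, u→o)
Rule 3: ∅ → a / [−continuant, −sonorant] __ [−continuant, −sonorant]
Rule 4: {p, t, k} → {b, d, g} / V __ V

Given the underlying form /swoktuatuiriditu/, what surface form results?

swogaduaduerididu

Rule 1 (high vowel syncope): no segment meets the environment; /swoktuatuiriditu/ is unchanged.
Rule 2 (pre-rhotic lowering): /i/ is a high vowel immediately before /r/, so it lowers to [e]. /swoktuatuiriditu/ → swoktuatueriditu.
Rule 3 (stop-cluster a-epenthesis): /k/ and /t/ form a stop–stop cluster, so [a] is inserted between them. /swoktuatueriditu/ → swokatuatueriditu.
Rule 4 (intervocalic voicing): /k/ is a voiceless stop between vowels /o/ and /a/, so it voices to [g]. /t/ is a voiceless stop between vowels /a/ and /u/, so it voices to [d]. /t/ is a voiceless stop between vowels /a/ and /u/, so it voices to [d]. /t/ is a voiceless stop between vowels /i/ and /u/, so it voices to [d]. /swokatuatueriditu/ → swogaduaduerididu.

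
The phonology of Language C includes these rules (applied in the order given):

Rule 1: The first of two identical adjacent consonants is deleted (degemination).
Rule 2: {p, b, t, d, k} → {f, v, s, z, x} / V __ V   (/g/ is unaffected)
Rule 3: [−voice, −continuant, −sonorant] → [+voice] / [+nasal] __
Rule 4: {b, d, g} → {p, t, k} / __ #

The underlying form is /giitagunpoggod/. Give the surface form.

giisagunbogot

Rule 1 (degemination): /gg/ is a geminate; the first /g/ deletes. /giitagunpoggod/ → giitagunpogod.
Rule 2 (intervocalic spirantization): /t/ is a stop between vowels /i/ and /a/, so it spirantizes to the fricative [s]. /giitagunpogod/ → giisagunpogod.
Rule 3 (post-nasal voicing): /p/ is a voiceless stop immediately after the nasal /n/, so it voices to [b]. /giisagunpogod/ → giisagunbogod.
Rule 4 (final devoicing): /d/ is a voiced stop in word-final position, so it devoices to [t]. /giisagunbogod/ → giisagunbogot.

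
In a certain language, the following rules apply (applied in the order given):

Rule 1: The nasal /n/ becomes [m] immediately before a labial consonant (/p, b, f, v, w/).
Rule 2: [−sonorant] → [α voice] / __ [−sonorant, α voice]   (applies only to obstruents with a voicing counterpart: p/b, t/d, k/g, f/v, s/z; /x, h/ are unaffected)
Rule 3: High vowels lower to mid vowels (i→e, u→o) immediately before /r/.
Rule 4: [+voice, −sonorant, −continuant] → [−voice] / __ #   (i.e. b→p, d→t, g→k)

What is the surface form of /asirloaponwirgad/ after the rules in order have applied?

Rule 1 (nasal place assimilation): /n/ precedes the labial consonant /w/, so it assimilates in place to [m]. /asirloaponwirgad/ → asirloapomwirgad.
Rule 2 (regressive voicing assimilation): no segment meets the environment; /asirloapomwirgad/ is unchanged.
Rule 3 (pre-rhotic lowering): /i/ is a high vowel immediately before /r/, so it lowers to [e]. /i/ is a high vowel immediately before /r/, so it lowers to [e]. /asirloapomwirgad/ → aserloapomwergad.
Rule 4 (final devoicing): /d/ is a voiced stop in word-final position, so it devoices to [t]. /aserloapomwergad/ → aserloapomwergat.

aserloapomwergat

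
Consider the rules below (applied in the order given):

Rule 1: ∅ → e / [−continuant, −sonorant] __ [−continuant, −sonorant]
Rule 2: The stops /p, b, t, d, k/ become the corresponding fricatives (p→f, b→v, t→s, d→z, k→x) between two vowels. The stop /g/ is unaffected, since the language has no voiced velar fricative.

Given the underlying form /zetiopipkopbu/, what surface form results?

Rule 1 (stop-cluster e-epenthesis): /p/ and /k/ form a stop–stop cluster, so [e] is inserted between them. /p/ and /b/ form a stop–stop cluster, so [e] is inserted between them. /zetiopipkopbu/ → zetiopipekopebu.
Rule 2 (intervocalic spirantization): /t/ is a stop between vowels /e/ and /i/, so it spirantizes to the fricative [s]. /p/ is a stop between vowels /o/ and /i/, so it spirantizes to the fricative [f]. /p/ is a stop between vowels /i/ and /e/, so it spirantizes to the fricative [f]. /k/ is a stop between vowels /e/ and /o/, so it spirantizes to the fricative [x]. /p/ is a stop between vowels /o/ and /e/, so it spirantizes to the fricative [f]. /b/ is a stop between vowels /e/ and /u/, so it spirantizes to the fricative [v]. /zetiopipekopebu/ → zesiofifexofevu.

zesiofifexofevu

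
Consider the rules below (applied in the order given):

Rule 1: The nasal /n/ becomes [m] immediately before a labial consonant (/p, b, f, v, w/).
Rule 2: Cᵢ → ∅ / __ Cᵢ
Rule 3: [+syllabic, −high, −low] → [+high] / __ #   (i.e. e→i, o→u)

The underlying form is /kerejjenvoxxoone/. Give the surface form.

kerejemvoxooni

Rule 1 (nasal place assimilation): /n/ precedes the labial consonant /v/, so it assimilates in place to [m]. /kerejjenvoxxoone/ → kerejjemvoxxoone.
Rule 2 (degemination): /jj/ is a geminate; the first /j/ deletes. /xx/ is a geminate; the first /x/ deletes. /kerejjemvoxxoone/ → kerejemvoxoone.
Rule 3 (final vowel raising): /e/ is a mid vowel in word-final position, so it raises to [i]. /kerejemvoxoone/ → kerejemvoxooni.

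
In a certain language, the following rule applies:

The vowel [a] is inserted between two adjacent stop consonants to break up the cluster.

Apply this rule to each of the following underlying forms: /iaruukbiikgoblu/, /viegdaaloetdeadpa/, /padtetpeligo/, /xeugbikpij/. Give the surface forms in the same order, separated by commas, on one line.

/iaruukbiikgoblu/: /k/ and /b/ form a stop–stop cluster, so [a] is inserted between them. /k/ and /g/ form a stop–stop cluster, so [a] is inserted between them. → [iaruukabiikagoblu].
/viegdaaloetdeadpa/: /g/ and /d/ form a stop–stop cluster, so [a] is inserted between them. /t/ and /d/ form a stop–stop cluster, so [a] is inserted between them. /d/ and /p/ form a stop–stop cluster, so [a] is inserted between them. → [viegadaaloetadeadapa].
/padtetpeligo/: /d/ and /t/ form a stop–stop cluster, so [a] is inserted between them. /t/ and /p/ form a stop–stop cluster, so [a] is inserted between them. → [padatetapeligo].
/xeugbikpij/: /g/ and /b/ form a stop–stop cluster, so [a] is inserted between them. /k/ and /p/ form a stop–stop cluster, so [a] is inserted between them. → [xeugabikapij].

iaruukabiikagoblu, viegadaaloetadeadapa, padatetapeligo, xeugabikapij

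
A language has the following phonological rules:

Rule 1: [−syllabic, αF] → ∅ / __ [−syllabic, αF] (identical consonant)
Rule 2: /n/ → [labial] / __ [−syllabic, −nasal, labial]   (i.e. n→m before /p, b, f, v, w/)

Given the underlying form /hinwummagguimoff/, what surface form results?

Rule 1 (degemination): /mm/ is a geminate; the first /m/ deletes. /gg/ is a geminate; the first /g/ deletes. /ff/ is a geminate; the first /f/ deletes. /hinwummagguimoff/ → hinwumaguimof.
Rule 2 (nasal place assimilation): /n/ precedes the labial consonant /w/, so it assimilates in place to [m]. /hinwumaguimof/ → himwumaguimof.

himwumaguimof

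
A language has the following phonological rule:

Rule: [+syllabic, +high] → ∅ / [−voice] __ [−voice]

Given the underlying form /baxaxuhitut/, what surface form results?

/u/ is a high vowel flanked by voiceless consonants /x/ and /h/, so it deletes.
/i/ is a high vowel flanked by voiceless consonants /h/ and /t/, so it deletes.
/u/ is a high vowel flanked by voiceless consonants /t/ and /t/, so it deletes.
Surface form: [baxaxhtt].

baxaxhtt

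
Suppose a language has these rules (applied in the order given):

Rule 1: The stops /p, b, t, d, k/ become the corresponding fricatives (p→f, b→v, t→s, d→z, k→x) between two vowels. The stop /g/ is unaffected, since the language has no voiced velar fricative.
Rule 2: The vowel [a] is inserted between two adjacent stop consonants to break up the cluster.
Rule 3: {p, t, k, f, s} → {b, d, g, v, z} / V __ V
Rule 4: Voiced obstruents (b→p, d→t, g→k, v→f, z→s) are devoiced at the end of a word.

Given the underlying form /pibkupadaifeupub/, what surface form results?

pibaguvazaiveuvup

Rule 1 (intervocalic spirantization): /p/ is a stop between vowels /u/ and /a/, so it spirantizes to the fricative [f]. /d/ is a stop between vowels /a/ and /a/, so it spirantizes to the fricative [z]. /p/ is a stop between vowels /u/ and /u/, so it spirantizes to the fricative [f]. /pibkupadaifeupub/ → pibkufazaifeufub.
Rule 2 (stop-cluster a-epenthesis): /b/ and /k/ form a stop–stop cluster, so [a] is inserted between them. /pibkufazaifeufub/ → pibakufazaifeufub.
Rule 3 (intervocalic voicing): /k/ is a voiceless obstruent between vowels /a/ and /u/, so it voices to [g]. /f/ is a voiceless obstruent between vowels /u/ and /a/, so it voices to [v]. /f/ is a voiceless obstruent between vowels /i/ and /e/, so it voices to [v]. /f/ is a voiceless obstruent between vowels /u/ and /u/, so it voices to [v]. /pibakufazaifeufub/ → pibaguvazaiveuvub.
Rule 4 (final devoicing): /b/ is a voiced obstruent in word-final position, so it devoices to [p]. /pibaguvazaiveuvub/ → pibaguvazaiveuvup.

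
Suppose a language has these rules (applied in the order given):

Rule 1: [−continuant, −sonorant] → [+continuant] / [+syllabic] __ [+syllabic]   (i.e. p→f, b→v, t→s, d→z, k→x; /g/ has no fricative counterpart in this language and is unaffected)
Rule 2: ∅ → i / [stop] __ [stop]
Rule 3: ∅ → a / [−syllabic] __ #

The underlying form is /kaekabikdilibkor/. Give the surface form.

Rule 1 (intervocalic spirantization): /k/ is a stop between vowels /e/ and /a/, so it spirantizes to the fricative [x]. /b/ is a stop between vowels /a/ and /i/, so it spirantizes to the fricative [v]. /kaekabikdilibkor/ → kaexavikdilibkor.
Rule 2 (stop-cluster i-epenthesis): /k/ and /d/ form a stop–stop cluster, so [i] is inserted between them. /b/ and /k/ form a stop–stop cluster, so [i] is inserted between them. /kaexavikdilibkor/ → kaexavikidilibikor.
Rule 3 (final a-epenthesis): the form ends in the consonant /r/, so [a] is inserted word-finally. /kaexavikidilibikor/ → kaexavikidilibikora.

kaexavikidilibikora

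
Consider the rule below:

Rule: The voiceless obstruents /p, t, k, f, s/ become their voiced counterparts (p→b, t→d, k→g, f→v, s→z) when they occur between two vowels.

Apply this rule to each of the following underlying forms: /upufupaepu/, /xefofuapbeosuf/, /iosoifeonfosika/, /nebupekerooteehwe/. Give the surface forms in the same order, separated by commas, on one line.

ubuvubaebu, xevovuapbeozuf, iozoiveonfoziga, nebubegeroodeehwe

/upufupaepu/: /p/ is a voiceless obstruent between vowels /u/ and /u/, so it voices to [b]. /f/ is a voiceless obstruent between vowels /u/ and /u/, so it voices to [v]. /p/ is a voiceless obstruent between vowels /u/ and /a/, so it voices to [b]. /p/ is a voiceless obstruent between vowels /e/ and /u/, so it voices to [b]. → [ubuvubaebu].
/xefofuapbeosuf/: /f/ is a voiceless obstruent between vowels /e/ and /o/, so it voices to [v]. /f/ is a voiceless obstruent between vowels /o/ and /u/, so it voices to [v]. /s/ is a voiceless obstruent between vowels /o/ and /u/, so it voices to [z]. → [xevovuapbeozuf].
/iosoifeonfosika/: /s/ is a voiceless obstruent between vowels /o/ and /o/, so it voices to [z]. /f/ is a voiceless obstruent between vowels /i/ and /e/, so it voices to [v]. /s/ is a voiceless obstruent between vowels /o/ and /i/, so it voices to [z]. /k/ is a voiceless obstruent between vowels /i/ and /a/, so it voices to [g]. → [iozoiveonfoziga].
/nebupekerooteehwe/: /p/ is a voiceless obstruent between vowels /u/ and /e/, so it voices to [b]. /k/ is a voiceless obstruent between vowels /e/ and /e/, so it voices to [g]. /t/ is a voiceless obstruent between vowels /o/ and /e/, so it voices to [d]. → [nebubegeroodeehwe].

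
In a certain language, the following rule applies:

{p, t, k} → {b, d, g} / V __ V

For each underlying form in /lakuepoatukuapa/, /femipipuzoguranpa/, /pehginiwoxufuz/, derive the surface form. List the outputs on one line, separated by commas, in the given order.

/lakuepoatukuapa/: /k/ is a voiceless stop between vowels /a/ and /u/, so it voices to [g]. /p/ is a voiceless stop between vowels /e/ and /o/, so it voices to [b]. /t/ is a voiceless stop between vowels /a/ and /u/, so it voices to [d]. /k/ is a voiceless stop between vowels /u/ and /u/, so it voices to [g]. /p/ is a voiceless stop between vowels /a/ and /a/, so it voices to [b]. → [lagueboaduguaba].
/femipipuzoguranpa/: /p/ is a voiceless stop between vowels /i/ and /i/, so it voices to [b]. /p/ is a voiceless stop between vowels /i/ and /u/, so it voices to [b]. → [femibibuzoguranpa].
/pehginiwoxufuz/: the rule's environment is not met; surfaces unchanged as [pehginiwoxufuz].

lagueboaduguaba, femibibuzoguranpa, pehginiwoxufuz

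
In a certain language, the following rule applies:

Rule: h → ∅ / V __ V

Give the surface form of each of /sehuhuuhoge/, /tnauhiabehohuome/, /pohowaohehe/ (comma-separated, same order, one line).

seuuuoge, tnauiabeouome, poowaoee

/sehuhuuhoge/: /h/ occurs between vowels /e/ and /u/, so it deletes. /h/ occurs between vowels /u/ and /u/, so it deletes. /h/ occurs between vowels /u/ and /o/, so it deletes. → [seuuuoge].
/tnauhiabehohuome/: /h/ occurs between vowels /u/ and /i/, so it deletes. /h/ occurs between vowels /e/ and /o/, so it deletes. /h/ occurs between vowels /o/ and /u/, so it deletes. → [tnauiabeouome].
/pohowaohehe/: /h/ occurs between vowels /o/ and /o/, so it deletes. /h/ occurs between vowels /o/ and /e/, so it deletes. /h/ occurs between vowels /e/ and /e/, so it deletes. → [poowaoee].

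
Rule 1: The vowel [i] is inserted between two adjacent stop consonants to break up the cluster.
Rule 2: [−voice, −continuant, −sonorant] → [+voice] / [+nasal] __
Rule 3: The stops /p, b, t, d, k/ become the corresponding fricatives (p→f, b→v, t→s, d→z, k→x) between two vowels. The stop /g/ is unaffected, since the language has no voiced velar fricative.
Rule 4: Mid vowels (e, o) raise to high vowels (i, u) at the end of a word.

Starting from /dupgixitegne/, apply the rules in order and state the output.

dufigixisegni

Rule 1 (stop-cluster i-epenthesis): /p/ and /g/ form a stop–stop cluster, so [i] is inserted between them. /dupgixitegne/ → dupigixitegne.
Rule 2 (post-nasal voicing): no segment meets the environment; /dupigixitegne/ is unchanged.
Rule 3 (intervocalic spirantization): /p/ is a stop between vowels /u/ and /i/, so it spirantizes to the fricative [f]. /t/ is a stop between vowels /i/ and /e/, so it spirantizes to the fricative [s]. /dupigixitegne/ → dufigixisegne.
Rule 4 (final vowel raising): /e/ is a mid vowel in word-final position, so it raises to [i]. /dufigixisegne/ → dufigixisegni.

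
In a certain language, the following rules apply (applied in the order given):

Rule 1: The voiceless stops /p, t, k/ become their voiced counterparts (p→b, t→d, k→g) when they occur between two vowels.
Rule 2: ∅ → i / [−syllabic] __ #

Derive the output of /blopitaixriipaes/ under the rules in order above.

blobidaixriibaesi

Rule 1 (intervocalic voicing): /p/ is a voiceless stop between vowels /o/ and /i/, so it voices to [b]. /t/ is a voiceless stop between vowels /i/ and /a/, so it voices to [d]. /p/ is a voiceless stop between vowels /i/ and /a/, so it voices to [b]. /blopitaixriipaes/ → blobidaixriibaes.
Rule 2 (final i-epenthesis): the form ends in the consonant /s/, so [i] is inserted word-finally. /blobidaixriibaes/ → blobidaixriibaesi.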